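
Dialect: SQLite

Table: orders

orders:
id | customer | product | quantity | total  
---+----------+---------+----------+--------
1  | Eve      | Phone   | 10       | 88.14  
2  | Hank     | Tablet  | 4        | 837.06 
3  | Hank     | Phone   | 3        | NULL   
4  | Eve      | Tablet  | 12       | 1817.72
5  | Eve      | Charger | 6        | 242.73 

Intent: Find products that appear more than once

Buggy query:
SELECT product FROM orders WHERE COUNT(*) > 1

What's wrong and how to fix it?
Bug: COUNT(*) is an aggregate and cannot be used in WHERE

Fix: GROUP BY product, then filter groups with HAVING COUNT(*) > 1

Corrected query:
SELECT product FROM orders GROUP BY product HAVING COUNT(*) > 1

Result:
product
-------
Phone  
Tablet 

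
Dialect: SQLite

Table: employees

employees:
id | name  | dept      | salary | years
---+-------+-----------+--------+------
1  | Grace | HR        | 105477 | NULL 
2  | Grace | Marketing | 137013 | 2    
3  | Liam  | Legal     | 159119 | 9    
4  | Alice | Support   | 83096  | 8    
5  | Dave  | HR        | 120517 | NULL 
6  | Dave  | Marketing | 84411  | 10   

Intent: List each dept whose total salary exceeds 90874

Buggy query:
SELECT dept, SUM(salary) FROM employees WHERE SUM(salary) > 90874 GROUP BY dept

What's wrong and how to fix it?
Bug: Aggregate functions cannot appear in a WHERE clause

Fix: Use HAVING (which filters groups after aggregation) instead of WHERE

Corrected query:
SELECT dept, SUM(salary) FROM employees GROUP BY dept HAVING SUM(salary) > 90874

Result:
dept      | SUM(salary)
----------+------------
HR        | 225994     
Legal     | 159119     
Marketing | 221424     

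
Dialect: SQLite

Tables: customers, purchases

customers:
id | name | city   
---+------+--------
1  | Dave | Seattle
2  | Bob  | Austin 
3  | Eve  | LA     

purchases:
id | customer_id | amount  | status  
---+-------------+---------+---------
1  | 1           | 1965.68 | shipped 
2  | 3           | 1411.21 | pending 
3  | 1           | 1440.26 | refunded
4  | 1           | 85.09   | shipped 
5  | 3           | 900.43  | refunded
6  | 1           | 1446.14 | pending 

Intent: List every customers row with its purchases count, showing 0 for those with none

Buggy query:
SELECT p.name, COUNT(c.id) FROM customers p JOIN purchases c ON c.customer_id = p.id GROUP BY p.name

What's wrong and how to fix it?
Bug: An inner join excludes parents with zero children

Fix: Switch to LEFT JOIN to retain unmatched parent rows

Corrected query:
SELECT p.name, COUNT(c.id) FROM customers p LEFT JOIN purchases c ON c.customer_id = p.id GROUP BY p.name

Result:
name | COUNT(c.id)
-----+------------
Bob  | 0          
Dave | 4          
Eve  | 2          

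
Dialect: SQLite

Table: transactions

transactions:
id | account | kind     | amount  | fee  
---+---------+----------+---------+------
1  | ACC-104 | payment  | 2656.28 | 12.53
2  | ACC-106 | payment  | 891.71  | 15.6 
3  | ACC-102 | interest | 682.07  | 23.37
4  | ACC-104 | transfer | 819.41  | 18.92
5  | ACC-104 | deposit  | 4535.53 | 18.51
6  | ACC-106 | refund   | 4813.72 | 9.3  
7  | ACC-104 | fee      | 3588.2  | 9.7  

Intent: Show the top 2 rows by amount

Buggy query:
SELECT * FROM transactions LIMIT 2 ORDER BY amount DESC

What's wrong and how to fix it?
Bug: ORDER BY cannot follow LIMIT; LIMIT is the final clause

Fix: Sort with ORDER BY, then apply LIMIT

Corrected query:
SELECT * FROM transactions ORDER BY amount DESC LIMIT 2

Result:
id | account | kind    | amount  | fee  
---+---------+---------+---------+------
6  | ACC-106 | refund  | 4813.72 | 9.3  
5  | ACC-104 | deposit | 4535.53 | 18.51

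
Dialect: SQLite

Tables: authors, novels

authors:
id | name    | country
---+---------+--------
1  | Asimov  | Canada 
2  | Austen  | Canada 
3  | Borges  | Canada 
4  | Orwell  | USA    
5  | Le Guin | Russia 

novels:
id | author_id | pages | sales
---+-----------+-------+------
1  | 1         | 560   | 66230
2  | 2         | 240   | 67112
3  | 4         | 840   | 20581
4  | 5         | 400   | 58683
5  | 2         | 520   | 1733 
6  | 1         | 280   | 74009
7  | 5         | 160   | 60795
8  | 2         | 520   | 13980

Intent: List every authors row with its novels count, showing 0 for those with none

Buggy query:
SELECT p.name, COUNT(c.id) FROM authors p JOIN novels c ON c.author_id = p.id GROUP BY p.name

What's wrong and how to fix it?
Bug: INNER JOIN drops authors rows that have no matching novels rows

Fix: Switch to LEFT JOIN to retain unmatched parent rows

Corrected query:
SELECT p.name, COUNT(c.id) FROM authors p LEFT JOIN novels c ON c.author_id = p.id GROUP BY p.name

Result:
name    | COUNT(c.id)
--------+------------
Asimov  | 2          
Austen  | 3          
Borges  | 0          
Le Guin | 2          
Orwell  | 1          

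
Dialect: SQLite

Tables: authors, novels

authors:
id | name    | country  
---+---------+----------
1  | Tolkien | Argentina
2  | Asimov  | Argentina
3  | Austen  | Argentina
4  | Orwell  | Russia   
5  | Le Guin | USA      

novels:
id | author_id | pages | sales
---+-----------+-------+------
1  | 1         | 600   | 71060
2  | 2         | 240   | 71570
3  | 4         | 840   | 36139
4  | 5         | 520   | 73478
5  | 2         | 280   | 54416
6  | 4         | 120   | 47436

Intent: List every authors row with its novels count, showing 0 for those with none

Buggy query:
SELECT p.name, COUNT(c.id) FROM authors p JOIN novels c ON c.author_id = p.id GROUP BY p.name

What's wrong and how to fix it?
Bug: An inner join excludes parents with zero children

Fix: Switch to LEFT JOIN to retain unmatched parent rows

Corrected query:
SELECT p.name, COUNT(c.id) FROM authors p LEFT JOIN novels c ON c.author_id = p.id GROUP BY p.name

Result:
name    | COUNT(c.id)
--------+------------
Asimov  | 2          
Austen  | 0          
Le Guin | 1          
Orwell  | 2          
Tolkien | 1          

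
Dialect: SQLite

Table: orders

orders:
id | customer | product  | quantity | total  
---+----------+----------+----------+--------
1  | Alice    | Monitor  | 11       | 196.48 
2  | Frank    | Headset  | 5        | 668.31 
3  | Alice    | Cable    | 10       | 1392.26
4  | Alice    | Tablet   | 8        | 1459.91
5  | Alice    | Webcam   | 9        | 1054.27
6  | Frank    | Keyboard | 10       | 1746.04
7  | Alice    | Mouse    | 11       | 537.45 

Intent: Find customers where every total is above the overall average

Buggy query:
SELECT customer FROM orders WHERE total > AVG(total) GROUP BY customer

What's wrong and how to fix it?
Bug: WHERE evaluates per row before aggregation, so AVG() is unavailable

Fix: Compute the overall average in a scalar subquery and compare each group's MIN against it in HAVING

Corrected query:
SELECT customer FROM orders GROUP BY customer HAVING MIN(total) > (SELECT AVG(total) FROM orders)

Result:
(no rows)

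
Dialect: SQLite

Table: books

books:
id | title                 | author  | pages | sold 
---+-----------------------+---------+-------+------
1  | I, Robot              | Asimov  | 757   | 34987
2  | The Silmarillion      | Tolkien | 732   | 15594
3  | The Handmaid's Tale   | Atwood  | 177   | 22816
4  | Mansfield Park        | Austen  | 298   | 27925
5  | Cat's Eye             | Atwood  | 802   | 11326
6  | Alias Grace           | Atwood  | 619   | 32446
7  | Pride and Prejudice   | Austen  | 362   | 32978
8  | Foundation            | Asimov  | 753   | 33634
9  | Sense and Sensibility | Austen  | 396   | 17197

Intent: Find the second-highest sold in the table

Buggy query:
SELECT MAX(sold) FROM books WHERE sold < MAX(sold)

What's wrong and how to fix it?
Bug: The inner MAX is an aggregate inside WHERE, which is not allowed

Fix: Put the inner MAX in a scalar subquery

Corrected query:
SELECT MAX(sold) FROM books WHERE sold < (SELECT MAX(sold) FROM books)

Result:
MAX(sold)
---------
33634    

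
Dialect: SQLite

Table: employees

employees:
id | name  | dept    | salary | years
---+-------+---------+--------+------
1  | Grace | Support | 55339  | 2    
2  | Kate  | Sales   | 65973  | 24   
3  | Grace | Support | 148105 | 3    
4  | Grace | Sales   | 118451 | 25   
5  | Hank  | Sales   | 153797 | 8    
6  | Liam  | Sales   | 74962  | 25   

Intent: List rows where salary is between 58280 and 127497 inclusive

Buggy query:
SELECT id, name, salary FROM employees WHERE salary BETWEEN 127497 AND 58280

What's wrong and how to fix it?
Bug: The bounds are reversed; BETWEEN a AND b requires a <= b to match anything

Fix: Swap the bounds so the smaller value comes first

Corrected query:
SELECT id, name, salary FROM employees WHERE salary BETWEEN 58280 AND 127497

Result:
id | name  | salary
---+-------+-------
2  | Kate  | 65973 
4  | Grace | 118451
6  | Liam  | 74962 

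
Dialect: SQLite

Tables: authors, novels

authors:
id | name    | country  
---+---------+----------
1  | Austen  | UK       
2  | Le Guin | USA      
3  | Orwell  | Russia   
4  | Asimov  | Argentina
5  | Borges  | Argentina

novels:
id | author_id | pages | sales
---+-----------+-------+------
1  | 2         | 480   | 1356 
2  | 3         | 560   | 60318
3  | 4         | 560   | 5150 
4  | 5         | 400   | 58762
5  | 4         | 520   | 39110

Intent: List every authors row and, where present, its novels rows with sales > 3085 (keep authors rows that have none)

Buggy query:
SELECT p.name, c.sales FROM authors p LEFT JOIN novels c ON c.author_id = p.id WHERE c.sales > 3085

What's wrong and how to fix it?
Bug: A WHERE condition on the right-hand table after LEFT JOIN drops unmatched parents

Fix: Move the right-table condition into the ON clause so unmatched parents are kept

Corrected query:
SELECT p.name, c.sales FROM authors p LEFT JOIN novels c ON c.author_id = p.id AND c.sales > 3085

Result:
name    | sales
--------+------
Austen  | NULL 
Le Guin | NULL 
Orwell  | 60318
Asimov  | 5150 
Asimov  | 39110
Borges  | 58762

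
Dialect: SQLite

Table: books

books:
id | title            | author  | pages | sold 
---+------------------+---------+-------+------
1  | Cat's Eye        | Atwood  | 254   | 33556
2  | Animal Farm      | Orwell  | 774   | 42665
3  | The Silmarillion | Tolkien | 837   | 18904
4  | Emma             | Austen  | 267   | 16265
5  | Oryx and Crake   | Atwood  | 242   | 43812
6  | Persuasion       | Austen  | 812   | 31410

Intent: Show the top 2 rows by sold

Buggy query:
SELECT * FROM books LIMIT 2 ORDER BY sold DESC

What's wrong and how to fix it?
Bug: LIMIT must come after ORDER BY

Fix: Sort with ORDER BY, then apply LIMIT

Corrected query:
SELECT * FROM books ORDER BY sold DESC LIMIT 2

Result:
id | title          | author | pages | sold 
---+----------------+--------+-------+------
5  | Oryx and Crake | Atwood | 242   | 43812
2  | Animal Farm    | Orwell | 774   | 42665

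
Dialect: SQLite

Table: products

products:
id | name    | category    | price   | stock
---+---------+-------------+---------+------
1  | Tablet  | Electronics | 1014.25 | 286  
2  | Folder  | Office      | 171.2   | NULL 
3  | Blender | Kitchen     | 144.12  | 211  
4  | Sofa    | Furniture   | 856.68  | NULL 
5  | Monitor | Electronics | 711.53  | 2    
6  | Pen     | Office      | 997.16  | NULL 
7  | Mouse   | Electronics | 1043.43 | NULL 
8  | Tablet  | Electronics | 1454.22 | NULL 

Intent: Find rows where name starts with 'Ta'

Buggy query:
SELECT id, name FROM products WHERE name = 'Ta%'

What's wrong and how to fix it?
Bug: Wildcards only work with LIKE; '=' treats '%' as a literal character

Fix: Use LIKE for wildcard pattern matching

Corrected query:
SELECT id, name FROM products WHERE name LIKE 'Ta%'

Result:
id | name  
---+-------
1  | Tablet
8  | Tablet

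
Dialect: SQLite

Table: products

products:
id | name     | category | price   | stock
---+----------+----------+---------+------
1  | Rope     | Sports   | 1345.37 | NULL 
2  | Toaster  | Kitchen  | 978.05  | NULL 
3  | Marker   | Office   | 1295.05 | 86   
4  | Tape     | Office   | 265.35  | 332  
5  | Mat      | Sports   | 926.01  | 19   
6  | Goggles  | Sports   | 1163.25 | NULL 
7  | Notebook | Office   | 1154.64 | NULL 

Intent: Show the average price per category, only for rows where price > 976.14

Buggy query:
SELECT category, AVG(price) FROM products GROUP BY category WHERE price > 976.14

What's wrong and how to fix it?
Bug: Row-level WHERE must come before GROUP BY in the clause order

Fix: Move the WHERE clause before GROUP BY

Corrected query:
SELECT category, AVG(price) FROM products WHERE price > 976.14 GROUP BY category

Result:
category | AVG(price)
---------+-----------
Kitchen  | 978.05    
Office   | 1224.845  
Sports   | 1254.31   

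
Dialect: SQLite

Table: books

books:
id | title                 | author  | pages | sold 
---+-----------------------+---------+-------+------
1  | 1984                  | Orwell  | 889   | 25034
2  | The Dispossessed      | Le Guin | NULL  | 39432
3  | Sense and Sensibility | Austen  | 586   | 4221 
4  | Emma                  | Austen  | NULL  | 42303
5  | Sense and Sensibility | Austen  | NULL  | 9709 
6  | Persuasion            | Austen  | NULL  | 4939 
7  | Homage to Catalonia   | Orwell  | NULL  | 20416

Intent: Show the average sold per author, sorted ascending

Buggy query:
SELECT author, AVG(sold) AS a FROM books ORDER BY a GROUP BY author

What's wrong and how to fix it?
Bug: GROUP BY must precede ORDER BY

Fix: Move ORDER BY to the end, after GROUP BY

Corrected query:
SELECT author, AVG(sold) AS a FROM books GROUP BY author ORDER BY a

Result:
author  | a    
--------+------
Austen  | 15293
Orwell  | 22725
Le Guin | 39432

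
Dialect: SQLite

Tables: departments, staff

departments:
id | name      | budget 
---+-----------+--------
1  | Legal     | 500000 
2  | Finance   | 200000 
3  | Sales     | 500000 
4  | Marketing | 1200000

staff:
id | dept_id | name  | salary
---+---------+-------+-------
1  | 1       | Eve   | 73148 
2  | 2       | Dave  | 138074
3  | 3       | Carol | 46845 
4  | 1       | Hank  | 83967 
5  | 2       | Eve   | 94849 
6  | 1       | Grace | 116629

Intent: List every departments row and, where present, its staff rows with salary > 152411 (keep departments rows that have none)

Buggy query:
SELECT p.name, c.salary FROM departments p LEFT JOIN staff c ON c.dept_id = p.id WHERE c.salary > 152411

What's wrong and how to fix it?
Bug: A WHERE condition on the right-hand table after LEFT JOIN drops unmatched parents

Fix: Move the right-table condition into the ON clause so unmatched parents are kept

Corrected query:
SELECT p.name, c.salary FROM departments p LEFT JOIN staff c ON c.dept_id = p.id AND c.salary > 152411

Result:
name      | salary
----------+-------
Legal     | NULL  
Finance   | NULL  
Sales     | NULL  
Marketing | NULL  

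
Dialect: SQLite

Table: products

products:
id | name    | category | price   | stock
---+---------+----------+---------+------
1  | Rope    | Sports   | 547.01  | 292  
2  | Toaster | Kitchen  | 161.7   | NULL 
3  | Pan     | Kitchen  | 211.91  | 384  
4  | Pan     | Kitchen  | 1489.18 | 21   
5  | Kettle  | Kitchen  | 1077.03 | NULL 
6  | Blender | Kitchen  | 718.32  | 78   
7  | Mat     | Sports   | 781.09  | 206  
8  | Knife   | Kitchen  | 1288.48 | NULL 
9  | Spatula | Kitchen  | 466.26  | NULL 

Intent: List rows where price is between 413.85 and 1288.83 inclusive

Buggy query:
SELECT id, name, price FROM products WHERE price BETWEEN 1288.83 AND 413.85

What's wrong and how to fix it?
Bug: BETWEEN expects the lower bound first; with 1288.83 AND 413.85 the range is empty

Fix: Swap the bounds so the smaller value comes first

Corrected query:
SELECT id, name, price FROM products WHERE price BETWEEN 413.85 AND 1288.83

Result:
id | name    | price  
---+---------+--------
1  | Rope    | 547.01 
5  | Kettle  | 1077.03
6  | Blender | 718.32 
7  | Mat     | 781.09 
8  | Knife   | 1288.48
9  | Spatula | 466.26 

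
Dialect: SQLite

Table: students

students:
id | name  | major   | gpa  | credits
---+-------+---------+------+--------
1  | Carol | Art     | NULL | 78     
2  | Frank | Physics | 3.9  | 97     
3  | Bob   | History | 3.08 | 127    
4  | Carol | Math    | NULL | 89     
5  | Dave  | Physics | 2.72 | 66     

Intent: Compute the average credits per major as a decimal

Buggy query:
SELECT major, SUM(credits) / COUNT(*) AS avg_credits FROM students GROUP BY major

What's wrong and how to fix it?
Bug: SUM(credits) and COUNT(*) are both integers; the division truncates the fractional part

Fix: Cast one side to REAL so the division keeps the fractional part

Corrected query:
SELECT major, SUM(credits) * 1.0 / COUNT(*) AS avg_credits FROM students GROUP BY major

Result:
major   | avg_credits
--------+------------
Art     | 78         
History | 127        
Math    | 89         
Physics | 81.5       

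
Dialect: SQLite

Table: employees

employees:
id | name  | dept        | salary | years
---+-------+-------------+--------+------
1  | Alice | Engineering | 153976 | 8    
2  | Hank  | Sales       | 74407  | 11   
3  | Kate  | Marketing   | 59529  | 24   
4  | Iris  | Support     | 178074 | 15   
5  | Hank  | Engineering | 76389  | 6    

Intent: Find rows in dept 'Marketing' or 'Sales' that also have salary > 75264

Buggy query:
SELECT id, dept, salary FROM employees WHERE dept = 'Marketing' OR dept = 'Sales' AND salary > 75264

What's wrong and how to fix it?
Bug: AND binds tighter than OR, so this parses as dept = 'Marketing' OR (dept = 'Sales' AND salary > 75264)

Fix: Add parentheses around the OR so the AND applies to both alternatives

Corrected query:
SELECT id, dept, salary FROM employees WHERE (dept = 'Marketing' OR dept = 'Sales') AND salary > 75264

Result:
(no rows)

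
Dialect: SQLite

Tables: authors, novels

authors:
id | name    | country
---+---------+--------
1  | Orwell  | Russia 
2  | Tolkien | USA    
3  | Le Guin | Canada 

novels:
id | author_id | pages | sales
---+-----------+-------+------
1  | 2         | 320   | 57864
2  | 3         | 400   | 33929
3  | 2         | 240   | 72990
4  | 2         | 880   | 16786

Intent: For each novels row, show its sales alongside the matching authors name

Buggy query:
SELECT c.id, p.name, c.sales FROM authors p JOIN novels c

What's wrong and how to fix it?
Bug: Missing join condition: each novels row is matched to all authors rows instead of just its own

Fix: Add ON c.author_id = p.id to the JOIN

Corrected query:
SELECT c.id, p.name, c.sales FROM authors p JOIN novels c ON c.author_id = p.id

Result:
id | name    | sales
---+---------+------
1  | Tolkien | 57864
2  | Le Guin | 33929
3  | Tolkien | 72990
4  | Tolkien | 16786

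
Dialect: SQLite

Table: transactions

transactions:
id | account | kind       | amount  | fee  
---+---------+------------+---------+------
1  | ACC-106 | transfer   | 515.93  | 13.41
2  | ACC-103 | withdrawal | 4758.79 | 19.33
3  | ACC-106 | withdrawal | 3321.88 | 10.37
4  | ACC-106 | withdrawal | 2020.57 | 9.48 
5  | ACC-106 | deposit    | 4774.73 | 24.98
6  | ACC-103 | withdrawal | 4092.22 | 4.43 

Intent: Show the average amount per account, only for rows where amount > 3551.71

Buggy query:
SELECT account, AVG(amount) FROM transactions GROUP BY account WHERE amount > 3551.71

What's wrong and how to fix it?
Bug: Row-level WHERE must come before GROUP BY in the clause order

Fix: Place WHERE between FROM and GROUP BY

Corrected query:
SELECT account, AVG(amount) FROM transactions WHERE amount > 3551.71 GROUP BY account

Result:
account | AVG(amount)
--------+------------
ACC-103 | 4425.505   
ACC-106 | 4774.73    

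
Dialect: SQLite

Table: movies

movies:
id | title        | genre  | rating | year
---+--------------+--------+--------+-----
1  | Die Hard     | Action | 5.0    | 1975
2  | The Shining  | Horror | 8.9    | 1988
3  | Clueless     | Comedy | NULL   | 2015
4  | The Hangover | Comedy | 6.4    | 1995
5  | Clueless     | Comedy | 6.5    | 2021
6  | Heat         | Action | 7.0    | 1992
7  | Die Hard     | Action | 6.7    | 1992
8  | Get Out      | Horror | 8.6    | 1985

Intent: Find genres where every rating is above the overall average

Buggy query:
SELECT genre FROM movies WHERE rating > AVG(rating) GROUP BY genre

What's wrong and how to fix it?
Bug: WHERE evaluates per row before aggregation, so AVG() is unavailable

Fix: Compute the overall average in a scalar subquery and compare each group's MIN against it in HAVING

Corrected query:
SELECT genre FROM movies GROUP BY genre HAVING MIN(rating) > (SELECT AVG(rating) FROM movies)

Result:
genre 
------
Horror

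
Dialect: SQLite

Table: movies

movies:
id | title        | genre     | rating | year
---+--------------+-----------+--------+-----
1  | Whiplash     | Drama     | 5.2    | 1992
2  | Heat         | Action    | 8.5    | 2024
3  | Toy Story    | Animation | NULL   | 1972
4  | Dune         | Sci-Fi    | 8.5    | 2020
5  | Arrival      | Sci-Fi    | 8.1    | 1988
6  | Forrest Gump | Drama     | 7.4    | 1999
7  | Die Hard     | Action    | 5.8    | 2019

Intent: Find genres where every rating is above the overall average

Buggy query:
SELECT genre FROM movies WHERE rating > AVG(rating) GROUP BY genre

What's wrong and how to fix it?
Bug: WHERE evaluates per row before aggregation, so AVG() is unavailable

Fix: Compute the overall average in a scalar subquery and compare each group's MIN against it in HAVING

Corrected query:
SELECT genre FROM movies GROUP BY genre HAVING MIN(rating) > (SELECT AVG(rating) FROM movies)

Result:
genre 
------
Sci-Fi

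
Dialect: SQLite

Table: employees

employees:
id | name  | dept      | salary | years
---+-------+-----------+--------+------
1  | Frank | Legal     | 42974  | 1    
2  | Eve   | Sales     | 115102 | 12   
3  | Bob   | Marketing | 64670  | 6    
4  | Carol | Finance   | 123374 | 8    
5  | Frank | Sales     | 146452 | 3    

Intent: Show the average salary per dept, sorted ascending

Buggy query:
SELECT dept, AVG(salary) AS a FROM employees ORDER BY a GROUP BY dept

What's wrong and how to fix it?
Bug: GROUP BY must precede ORDER BY

Fix: Reorder: SELECT … FROM … GROUP BY … ORDER BY …

Corrected query:
SELECT dept, AVG(salary) AS a FROM employees GROUP BY dept ORDER BY a

Result:
dept      | a     
----------+-------
Legal     | 42974 
Marketing | 64670 
Finance   | 123374
Sales     | 130777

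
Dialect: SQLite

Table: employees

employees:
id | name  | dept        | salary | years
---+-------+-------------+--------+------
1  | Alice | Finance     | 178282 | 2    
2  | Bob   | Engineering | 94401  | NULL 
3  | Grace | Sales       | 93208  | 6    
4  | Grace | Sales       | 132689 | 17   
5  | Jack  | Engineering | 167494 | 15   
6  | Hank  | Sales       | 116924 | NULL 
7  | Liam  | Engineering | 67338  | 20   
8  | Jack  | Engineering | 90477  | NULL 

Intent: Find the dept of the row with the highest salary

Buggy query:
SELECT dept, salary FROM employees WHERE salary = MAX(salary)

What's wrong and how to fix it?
Bug: MAX(salary) is an aggregate and cannot be used directly in WHERE

Fix: Wrap MAX in a scalar subquery so WHERE compares against a single value

Corrected query:
SELECT dept, salary FROM employees WHERE salary = (SELECT MAX(salary) FROM employees)

Result:
dept    | salary
--------+-------
Finance | 178282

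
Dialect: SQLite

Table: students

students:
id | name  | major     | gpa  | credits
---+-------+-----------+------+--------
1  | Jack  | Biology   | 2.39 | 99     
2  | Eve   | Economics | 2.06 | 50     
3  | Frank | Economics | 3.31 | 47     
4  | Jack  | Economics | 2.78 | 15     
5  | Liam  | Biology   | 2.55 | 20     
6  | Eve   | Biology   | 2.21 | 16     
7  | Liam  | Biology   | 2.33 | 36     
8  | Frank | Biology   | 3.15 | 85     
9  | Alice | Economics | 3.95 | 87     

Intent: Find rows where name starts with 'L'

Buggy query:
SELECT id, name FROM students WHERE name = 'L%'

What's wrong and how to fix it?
Bug: '=' compares the literal string including the % character; pattern matching needs LIKE

Fix: Use LIKE for wildcard pattern matching

Corrected query:
SELECT id, name FROM students WHERE name LIKE 'L%'

Result:
id | name
---+-----
5  | Liam
7  | Liam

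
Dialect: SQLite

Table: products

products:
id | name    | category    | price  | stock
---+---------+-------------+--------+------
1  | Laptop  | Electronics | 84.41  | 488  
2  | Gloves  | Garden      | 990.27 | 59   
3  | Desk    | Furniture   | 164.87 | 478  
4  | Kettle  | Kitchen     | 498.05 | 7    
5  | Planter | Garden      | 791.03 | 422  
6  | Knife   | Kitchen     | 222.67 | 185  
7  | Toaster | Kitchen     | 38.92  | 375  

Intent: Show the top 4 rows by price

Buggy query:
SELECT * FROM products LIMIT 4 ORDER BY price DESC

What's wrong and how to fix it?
Bug: LIMIT must come after ORDER BY

Fix: Sort with ORDER BY, then apply LIMIT

Corrected query:
SELECT * FROM products ORDER BY price DESC LIMIT 4

Result:
id | name    | category | price  | stock
---+---------+----------+--------+------
2  | Gloves  | Garden   | 990.27 | 59   
5  | Planter | Garden   | 791.03 | 422  
4  | Kettle  | Kitchen  | 498.05 | 7    
6  | Knife   | Kitchen  | 222.67 | 185  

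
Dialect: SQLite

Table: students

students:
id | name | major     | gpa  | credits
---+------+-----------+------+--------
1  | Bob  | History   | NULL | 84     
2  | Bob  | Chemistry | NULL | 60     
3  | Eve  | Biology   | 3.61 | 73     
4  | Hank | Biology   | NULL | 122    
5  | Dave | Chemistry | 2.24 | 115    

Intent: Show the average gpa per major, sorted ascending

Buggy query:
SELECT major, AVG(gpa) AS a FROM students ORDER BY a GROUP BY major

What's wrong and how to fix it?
Bug: ORDER BY appears before GROUP BY; SQL clause order requires GROUP BY first

Fix: Move ORDER BY to the end, after GROUP BY

Corrected query:
SELECT major, AVG(gpa) AS a FROM students GROUP BY major ORDER BY a

Result:
major     | a   
----------+-----
History   | NULL
Chemistry | 2.24
Biology   | 3.61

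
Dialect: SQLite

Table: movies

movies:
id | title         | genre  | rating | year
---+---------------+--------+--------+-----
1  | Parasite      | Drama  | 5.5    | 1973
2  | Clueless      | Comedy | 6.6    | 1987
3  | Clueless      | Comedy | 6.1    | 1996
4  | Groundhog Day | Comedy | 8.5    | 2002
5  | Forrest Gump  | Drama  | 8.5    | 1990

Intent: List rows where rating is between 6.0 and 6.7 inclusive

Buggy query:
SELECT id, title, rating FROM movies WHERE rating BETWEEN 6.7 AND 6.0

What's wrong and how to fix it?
Bug: BETWEEN expects the lower bound first; with 6.7 AND 6.0 the range is empty

Fix: Swap the bounds so the smaller value comes first

Corrected query:
SELECT id, title, rating FROM movies WHERE rating BETWEEN 6.0 AND 6.7

Result:
id | title    | rating
---+----------+-------
2  | Clueless | 6.6   
3  | Clueless | 6.1   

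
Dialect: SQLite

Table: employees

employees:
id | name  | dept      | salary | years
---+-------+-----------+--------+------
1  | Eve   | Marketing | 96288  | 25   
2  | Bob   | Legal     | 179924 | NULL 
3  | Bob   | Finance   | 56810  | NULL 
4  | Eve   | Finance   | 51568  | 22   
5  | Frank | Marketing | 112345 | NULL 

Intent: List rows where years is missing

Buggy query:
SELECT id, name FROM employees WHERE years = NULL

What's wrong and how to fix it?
Bug: Comparing to NULL with '=' never matches; NULL = NULL is unknown, not true

Fix: Replace '= NULL' with 'IS NULL'

Corrected query:
SELECT id, name FROM employees WHERE years IS NULL

Result:
id | name 
---+------
2  | Bob  
3  | Bob  
5  | Frank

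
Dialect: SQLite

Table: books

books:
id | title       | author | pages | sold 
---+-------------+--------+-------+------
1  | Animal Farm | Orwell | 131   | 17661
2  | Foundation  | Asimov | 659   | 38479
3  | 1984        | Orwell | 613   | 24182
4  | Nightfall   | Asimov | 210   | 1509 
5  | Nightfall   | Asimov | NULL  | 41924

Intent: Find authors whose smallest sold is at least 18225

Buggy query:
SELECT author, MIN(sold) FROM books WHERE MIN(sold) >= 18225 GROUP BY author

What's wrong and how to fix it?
Bug: Aggregates like MIN are computed per group after WHERE runs

Fix: Replace WHERE with HAVING after the GROUP BY

Corrected query:
SELECT author, MIN(sold) FROM books GROUP BY author HAVING MIN(sold) >= 18225

Result:
(no rows)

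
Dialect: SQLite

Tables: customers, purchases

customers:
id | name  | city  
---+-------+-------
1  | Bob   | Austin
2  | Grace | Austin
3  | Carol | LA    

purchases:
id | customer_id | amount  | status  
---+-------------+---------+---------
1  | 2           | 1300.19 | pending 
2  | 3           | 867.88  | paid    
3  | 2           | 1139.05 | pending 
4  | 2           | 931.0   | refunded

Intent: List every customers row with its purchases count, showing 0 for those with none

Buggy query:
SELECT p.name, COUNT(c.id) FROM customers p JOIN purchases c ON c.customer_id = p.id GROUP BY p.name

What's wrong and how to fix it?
Bug: An inner join excludes parents with zero children

Fix: Use LEFT JOIN so parents without children still appear (COUNT(c.id) gives 0)

Corrected query:
SELECT p.name, COUNT(c.id) FROM customers p LEFT JOIN purchases c ON c.customer_id = p.id GROUP BY p.name

Result:
name  | COUNT(c.id)
------+------------
Bob   | 0          
Carol | 1          
Grace | 3          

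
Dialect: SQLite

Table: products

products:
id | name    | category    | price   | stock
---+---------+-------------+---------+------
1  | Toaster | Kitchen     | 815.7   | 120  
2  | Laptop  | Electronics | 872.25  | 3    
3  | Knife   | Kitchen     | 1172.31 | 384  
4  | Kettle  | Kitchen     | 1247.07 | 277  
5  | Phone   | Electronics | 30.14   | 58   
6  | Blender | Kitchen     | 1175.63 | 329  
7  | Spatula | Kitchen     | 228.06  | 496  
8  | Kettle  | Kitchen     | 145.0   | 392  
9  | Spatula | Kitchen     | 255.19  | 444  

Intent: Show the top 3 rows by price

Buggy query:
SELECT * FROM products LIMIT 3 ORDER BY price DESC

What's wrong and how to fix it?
Bug: LIMIT must come after ORDER BY

Fix: Sort with ORDER BY, then apply LIMIT

Corrected query:
SELECT * FROM products ORDER BY price DESC LIMIT 3

Result:
id | name    | category | price   | stock
---+---------+----------+---------+------
4  | Kettle  | Kitchen  | 1247.07 | 277  
6  | Blender | Kitchen  | 1175.63 | 329  
3  | Knife   | Kitchen  | 1172.31 | 384  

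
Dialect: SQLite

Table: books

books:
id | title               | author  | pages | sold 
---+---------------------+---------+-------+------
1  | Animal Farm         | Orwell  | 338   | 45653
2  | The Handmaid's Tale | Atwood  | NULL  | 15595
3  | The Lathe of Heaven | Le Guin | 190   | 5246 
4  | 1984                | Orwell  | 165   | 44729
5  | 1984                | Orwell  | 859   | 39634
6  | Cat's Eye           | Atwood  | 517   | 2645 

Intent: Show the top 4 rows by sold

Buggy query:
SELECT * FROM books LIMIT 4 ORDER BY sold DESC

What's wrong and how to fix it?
Bug: ORDER BY cannot follow LIMIT; LIMIT is the final clause

Fix: Sort with ORDER BY, then apply LIMIT

Corrected query:
SELECT * FROM books ORDER BY sold DESC LIMIT 4

Result:
id | title               | author | pages | sold 
---+---------------------+--------+-------+------
1  | Animal Farm         | Orwell | 338   | 45653
4  | 1984                | Orwell | 165   | 44729
5  | 1984                | Orwell | 859   | 39634
2  | The Handmaid's Tale | Atwood | NULL  | 15595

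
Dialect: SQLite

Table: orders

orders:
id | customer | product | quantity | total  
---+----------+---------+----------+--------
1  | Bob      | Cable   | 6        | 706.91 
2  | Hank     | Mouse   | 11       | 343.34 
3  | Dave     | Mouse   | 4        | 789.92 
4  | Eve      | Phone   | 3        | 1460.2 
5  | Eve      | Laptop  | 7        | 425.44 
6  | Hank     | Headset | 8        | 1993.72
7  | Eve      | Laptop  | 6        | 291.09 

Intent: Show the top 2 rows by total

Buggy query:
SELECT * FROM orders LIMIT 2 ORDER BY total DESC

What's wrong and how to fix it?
Bug: ORDER BY cannot follow LIMIT; LIMIT is the final clause

Fix: Swap the clauses: ORDER BY first, then LIMIT

Corrected query:
SELECT * FROM orders ORDER BY total DESC LIMIT 2

Result:
id | customer | product | quantity | total  
---+----------+---------+----------+--------
6  | Hank     | Headset | 8        | 1993.72
4  | Eve      | Phone   | 3        | 1460.2 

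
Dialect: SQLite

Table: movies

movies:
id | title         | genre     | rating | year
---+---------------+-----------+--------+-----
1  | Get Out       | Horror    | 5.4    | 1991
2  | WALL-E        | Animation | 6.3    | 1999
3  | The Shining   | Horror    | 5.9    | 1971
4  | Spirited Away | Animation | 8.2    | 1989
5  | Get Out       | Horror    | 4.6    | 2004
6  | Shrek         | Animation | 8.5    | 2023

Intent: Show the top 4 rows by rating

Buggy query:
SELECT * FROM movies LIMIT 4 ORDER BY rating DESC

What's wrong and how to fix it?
Bug: ORDER BY cannot follow LIMIT; LIMIT is the final clause

Fix: Swap the clauses: ORDER BY first, then LIMIT

Corrected query:
SELECT * FROM movies ORDER BY rating DESC LIMIT 4

Result:
id | title         | genre     | rating | year
---+---------------+-----------+--------+-----
6  | Shrek         | Animation | 8.5    | 2023
4  | Spirited Away | Animation | 8.2    | 1989
2  | WALL-E        | Animation | 6.3    | 1999
3  | The Shining   | Horror    | 5.9    | 1971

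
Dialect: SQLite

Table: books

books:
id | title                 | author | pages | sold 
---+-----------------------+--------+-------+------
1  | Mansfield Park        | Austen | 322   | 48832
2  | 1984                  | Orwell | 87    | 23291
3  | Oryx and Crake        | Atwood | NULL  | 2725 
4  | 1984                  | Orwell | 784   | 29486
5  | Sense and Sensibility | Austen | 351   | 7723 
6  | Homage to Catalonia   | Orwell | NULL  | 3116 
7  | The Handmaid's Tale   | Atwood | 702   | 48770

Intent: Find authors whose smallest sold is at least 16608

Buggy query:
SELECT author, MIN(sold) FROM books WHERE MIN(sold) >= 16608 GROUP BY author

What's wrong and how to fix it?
Bug: MIN() in WHERE is a misuse of aggregate

Fix: Use HAVING for the per-group MIN condition

Corrected query:
SELECT author, MIN(sold) FROM books GROUP BY author HAVING MIN(sold) >= 16608

Result:
(no rows)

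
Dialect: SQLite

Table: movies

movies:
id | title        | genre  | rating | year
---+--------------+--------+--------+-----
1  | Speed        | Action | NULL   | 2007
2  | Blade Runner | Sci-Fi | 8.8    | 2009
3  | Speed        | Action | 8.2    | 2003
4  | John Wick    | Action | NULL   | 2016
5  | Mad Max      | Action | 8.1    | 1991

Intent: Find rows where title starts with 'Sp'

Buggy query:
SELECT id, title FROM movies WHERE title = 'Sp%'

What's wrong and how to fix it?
Bug: Wildcards only work with LIKE; '=' treats '%' as a literal character

Fix: Replace '=' with LIKE so 'Sp%' is treated as a pattern

Corrected query:
SELECT id, title FROM movies WHERE title LIKE 'Sp%'

Result:
id | title
---+------
1  | Speed
3  | Speed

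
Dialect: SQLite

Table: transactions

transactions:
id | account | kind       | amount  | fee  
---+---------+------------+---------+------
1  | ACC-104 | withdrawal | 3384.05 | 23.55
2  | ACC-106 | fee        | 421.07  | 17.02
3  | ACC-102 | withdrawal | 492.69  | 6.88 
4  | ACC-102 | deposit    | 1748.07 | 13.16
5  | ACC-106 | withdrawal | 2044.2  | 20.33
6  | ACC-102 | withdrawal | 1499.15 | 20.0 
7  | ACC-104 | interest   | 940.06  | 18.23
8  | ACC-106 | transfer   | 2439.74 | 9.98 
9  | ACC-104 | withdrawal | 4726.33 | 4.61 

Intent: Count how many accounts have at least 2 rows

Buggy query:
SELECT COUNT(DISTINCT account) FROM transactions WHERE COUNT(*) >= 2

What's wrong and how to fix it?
Bug: COUNT(*) cannot appear in WHERE; the per-group count doesn't exist yet

Fix: Use a subquery that GROUPs and filters with HAVING, then count its rows

Corrected query:
SELECT COUNT(*) FROM (SELECT account FROM transactions GROUP BY account HAVING COUNT(*) >= 2)

Result:
COUNT(*)
--------
3       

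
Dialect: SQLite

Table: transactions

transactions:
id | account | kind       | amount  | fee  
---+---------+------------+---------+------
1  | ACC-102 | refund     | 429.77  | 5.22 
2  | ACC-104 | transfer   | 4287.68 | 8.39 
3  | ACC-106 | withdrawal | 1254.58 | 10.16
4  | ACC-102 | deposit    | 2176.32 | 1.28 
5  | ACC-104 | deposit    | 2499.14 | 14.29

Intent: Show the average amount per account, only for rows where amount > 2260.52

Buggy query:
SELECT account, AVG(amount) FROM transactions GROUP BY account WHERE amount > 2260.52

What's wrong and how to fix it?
Bug: WHERE cannot follow GROUP BY

Fix: Place WHERE between FROM and GROUP BY

Corrected query:
SELECT account, AVG(amount) FROM transactions WHERE amount > 2260.52 GROUP BY account

Result:
account | AVG(amount)
--------+------------
ACC-104 | 3393.41    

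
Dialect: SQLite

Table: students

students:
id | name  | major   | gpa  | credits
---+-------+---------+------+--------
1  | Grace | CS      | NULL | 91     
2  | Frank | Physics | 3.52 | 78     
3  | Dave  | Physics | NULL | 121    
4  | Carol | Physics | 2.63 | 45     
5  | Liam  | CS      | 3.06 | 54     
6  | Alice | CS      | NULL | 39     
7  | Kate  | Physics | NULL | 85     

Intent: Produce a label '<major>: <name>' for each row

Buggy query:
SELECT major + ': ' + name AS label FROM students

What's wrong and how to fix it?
Bug: SQLite uses || for string concatenation; + coerces text to numbers (yielding 0)

Fix: Replace + with || to concatenate text

Corrected query:
SELECT major || ': ' || name AS label FROM students

Result:
label         
--------------
CS: Grace     
Physics: Frank
Physics: Dave 
Physics: Carol
CS: Liam      
CS: Alice     
Physics: Kate 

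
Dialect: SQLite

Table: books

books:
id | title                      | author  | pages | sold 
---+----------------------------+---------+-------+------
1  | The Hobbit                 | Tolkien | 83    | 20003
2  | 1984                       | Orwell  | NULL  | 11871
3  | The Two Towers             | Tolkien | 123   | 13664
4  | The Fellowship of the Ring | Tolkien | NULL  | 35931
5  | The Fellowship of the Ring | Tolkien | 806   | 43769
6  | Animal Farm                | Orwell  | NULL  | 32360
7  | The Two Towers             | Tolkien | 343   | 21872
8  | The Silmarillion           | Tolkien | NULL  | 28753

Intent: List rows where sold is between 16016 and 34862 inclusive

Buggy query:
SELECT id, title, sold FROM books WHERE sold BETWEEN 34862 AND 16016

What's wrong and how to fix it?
Bug: The bounds are reversed; BETWEEN a AND b requires a <= b to match anything

Fix: Write BETWEEN 16016 AND 34862

Corrected query:
SELECT id, title, sold FROM books WHERE sold BETWEEN 16016 AND 34862

Result:
id | title            | sold 
---+------------------+------
1  | The Hobbit       | 20003
6  | Animal Farm      | 32360
7  | The Two Towers   | 21872
8  | The Silmarillion | 28753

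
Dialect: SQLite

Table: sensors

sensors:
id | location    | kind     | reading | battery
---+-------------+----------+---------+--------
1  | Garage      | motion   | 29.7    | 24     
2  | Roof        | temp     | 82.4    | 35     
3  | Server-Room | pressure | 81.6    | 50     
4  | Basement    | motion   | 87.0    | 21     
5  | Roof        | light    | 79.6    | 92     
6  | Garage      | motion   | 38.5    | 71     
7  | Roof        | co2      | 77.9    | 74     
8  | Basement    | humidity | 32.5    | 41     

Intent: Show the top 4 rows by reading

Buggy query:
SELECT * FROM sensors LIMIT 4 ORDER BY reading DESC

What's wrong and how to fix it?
Bug: LIMIT must come after ORDER BY

Fix: Sort with ORDER BY, then apply LIMIT

Corrected query:
SELECT * FROM sensors ORDER BY reading DESC LIMIT 4

Result:
id | location    | kind     | reading | battery
---+-------------+----------+---------+--------
4  | Basement    | motion   | 87      | 21     
2  | Roof        | temp     | 82.4    | 35     
3  | Server-Room | pressure | 81.6    | 50     
5  | Roof        | light    | 79.6    | 92     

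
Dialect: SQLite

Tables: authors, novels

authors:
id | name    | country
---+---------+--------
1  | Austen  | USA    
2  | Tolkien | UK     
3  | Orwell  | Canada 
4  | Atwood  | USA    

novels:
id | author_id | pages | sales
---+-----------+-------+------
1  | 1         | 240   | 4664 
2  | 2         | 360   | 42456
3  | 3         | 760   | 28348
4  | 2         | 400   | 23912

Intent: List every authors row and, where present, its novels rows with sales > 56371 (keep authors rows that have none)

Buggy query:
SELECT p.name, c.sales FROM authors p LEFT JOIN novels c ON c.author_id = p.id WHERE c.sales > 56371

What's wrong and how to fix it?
Bug: A WHERE condition on the right-hand table after LEFT JOIN drops unmatched parents

Fix: Move the right-table condition into the ON clause so unmatched parents are kept

Corrected query:
SELECT p.name, c.sales FROM authors p LEFT JOIN novels c ON c.author_id = p.id AND c.sales > 56371

Result:
name    | sales
--------+------
Austen  | NULL 
Tolkien | NULL 
Orwell  | NULL 
Atwood  | NULL 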